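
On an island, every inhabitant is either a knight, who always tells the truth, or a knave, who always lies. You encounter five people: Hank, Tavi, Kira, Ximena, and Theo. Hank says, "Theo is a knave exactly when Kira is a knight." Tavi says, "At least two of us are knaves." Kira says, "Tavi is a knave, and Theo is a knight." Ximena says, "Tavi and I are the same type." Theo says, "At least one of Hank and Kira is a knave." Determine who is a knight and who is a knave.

Suppose Hank is a knave. Then Hank's statement "Theo is a knave exactly when Kira is a knight" would have to be false. Checking the 16 ways to assign the others, none is consistent with every speaker.
(For instance, with Tavi=knight, Kira=knave, Ximena=knave, Theo=knight, Hank's claim "Theo is a knave exactly when Kira is a knight" comes out true where it would need to be false.)
So Hank must be a knight, making "Theo is a knave exactly when Kira is a knight" true. Taking Hank=knight, Tavi=knight, Kira=knave, Ximena=knave, Theo=knight, each remaining statement checks out:
  Tavi (knight): "at least two of us are knaves" — true. ✓
  Kira (knave): "Tavi is a knave, and Theo is a knight" — false. ✓
  Ximena (knave): "Tavi and I are the same type" — false. ✓
  Theo (knight): "at least one of Hank and Kira is a knave" — true. ✓
This is the unique consistent assignment.

Hank is a knight, Tavi is a knight, Kira is a knave, Ximena is a knave, and Theo is a knight.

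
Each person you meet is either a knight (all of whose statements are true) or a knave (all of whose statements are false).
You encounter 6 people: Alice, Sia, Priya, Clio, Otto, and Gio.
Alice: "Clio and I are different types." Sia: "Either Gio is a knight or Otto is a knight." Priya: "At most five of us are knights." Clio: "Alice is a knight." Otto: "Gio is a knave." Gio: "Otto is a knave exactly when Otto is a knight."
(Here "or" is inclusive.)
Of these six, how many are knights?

The unique consistent assignment is Alice=knave, Sia=knight, Priya=knight, Clio=knave, Otto=knight, Gio=knave.
That has 3 knights.

3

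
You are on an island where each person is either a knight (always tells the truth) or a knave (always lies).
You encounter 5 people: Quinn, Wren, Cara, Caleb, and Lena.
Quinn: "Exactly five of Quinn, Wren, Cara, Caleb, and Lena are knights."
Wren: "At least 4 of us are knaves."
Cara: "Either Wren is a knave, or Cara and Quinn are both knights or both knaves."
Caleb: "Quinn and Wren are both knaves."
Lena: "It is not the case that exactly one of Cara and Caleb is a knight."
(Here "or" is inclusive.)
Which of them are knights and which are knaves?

Knights: Cara, Caleb, and Lena. Knaves: Quinn and Wren.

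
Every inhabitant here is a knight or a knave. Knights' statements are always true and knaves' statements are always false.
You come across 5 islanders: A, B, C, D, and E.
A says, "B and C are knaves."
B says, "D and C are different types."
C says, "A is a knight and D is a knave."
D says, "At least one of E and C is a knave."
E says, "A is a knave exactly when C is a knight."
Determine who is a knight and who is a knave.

A is a knave; "B and C are knaves" is false, as required.
Since B is a knight, "D and C are different types" needs to be True, which holds.
As a knave, C's statement "A is a knight and D is a knave" should be false; it is.
D is a knight, so "at least one of E and C is a knave" must be True — and it is.
E is a knave, so "A is a knave exactly when C is a knight" must be false — and it is.

Knights: B and D. Knaves: A, C, and E.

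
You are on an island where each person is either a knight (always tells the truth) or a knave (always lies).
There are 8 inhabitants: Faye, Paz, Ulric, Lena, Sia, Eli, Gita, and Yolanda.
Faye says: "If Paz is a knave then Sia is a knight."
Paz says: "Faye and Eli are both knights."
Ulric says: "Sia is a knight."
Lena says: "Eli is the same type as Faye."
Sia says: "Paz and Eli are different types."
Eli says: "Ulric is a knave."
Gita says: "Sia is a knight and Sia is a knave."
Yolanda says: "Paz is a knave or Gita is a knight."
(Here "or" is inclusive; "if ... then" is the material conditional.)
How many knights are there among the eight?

The unique consistent assignment is Faye=knight, Paz=knight, Ulric=knave, Lena=knight, Sia=knave, Eli=knight, Gita=knave, Yolanda=knave.
That has 4 knights.

4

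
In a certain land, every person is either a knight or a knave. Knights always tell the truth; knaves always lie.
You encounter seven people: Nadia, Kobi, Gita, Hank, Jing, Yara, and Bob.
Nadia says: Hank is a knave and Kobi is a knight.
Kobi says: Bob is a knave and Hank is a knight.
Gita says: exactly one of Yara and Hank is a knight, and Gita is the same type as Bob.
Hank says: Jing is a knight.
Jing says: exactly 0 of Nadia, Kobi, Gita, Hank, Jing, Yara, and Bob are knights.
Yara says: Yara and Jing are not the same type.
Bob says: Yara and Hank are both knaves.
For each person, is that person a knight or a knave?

Nadia is a knave, Kobi is a knave, Gita is a knave, Hank is a knave, Jing is a knave, Yara is a knave, and Bob is a knight.

Nadia (knave): "Hank is a knave and Kobi is a knight" — False. ✓
Kobi (knave): "Bob is a knave and Hank is a knight" — False. ✓
Gita is a knave, so "exactly one of Yara and Hank is a knight, and Gita is the same type as Bob" must be False — and it is.
Hank is a knave, so "Jing is a knight" must be False — and it is.
Jing is a knave; "exactly 0 of Nadia, Kobi, Gita, Hank, Jing, Yara, and Bob are knights" is False, as required.
As a knave, Yara's statement "Yara and Jing are not the same type" should be False; it is.
Bob is a knight, so "Yara and Hank are both knaves" must be true — and it is.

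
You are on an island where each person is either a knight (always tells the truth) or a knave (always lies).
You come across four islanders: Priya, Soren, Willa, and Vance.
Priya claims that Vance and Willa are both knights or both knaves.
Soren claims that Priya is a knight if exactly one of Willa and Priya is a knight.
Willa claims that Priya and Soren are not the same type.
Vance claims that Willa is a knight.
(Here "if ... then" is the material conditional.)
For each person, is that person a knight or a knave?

Knights: Priya and Soren. Knaves: Willa and Vance.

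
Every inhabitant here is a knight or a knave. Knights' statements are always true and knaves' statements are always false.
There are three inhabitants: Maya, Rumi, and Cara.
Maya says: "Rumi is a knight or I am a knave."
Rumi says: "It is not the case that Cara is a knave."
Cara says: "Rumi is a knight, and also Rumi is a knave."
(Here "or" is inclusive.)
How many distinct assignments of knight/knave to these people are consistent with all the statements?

0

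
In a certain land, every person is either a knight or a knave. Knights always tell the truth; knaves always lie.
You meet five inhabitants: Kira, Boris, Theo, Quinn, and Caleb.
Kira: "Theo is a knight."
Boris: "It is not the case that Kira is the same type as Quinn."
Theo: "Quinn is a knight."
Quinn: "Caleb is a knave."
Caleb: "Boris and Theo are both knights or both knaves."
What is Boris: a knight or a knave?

Boris is a knave.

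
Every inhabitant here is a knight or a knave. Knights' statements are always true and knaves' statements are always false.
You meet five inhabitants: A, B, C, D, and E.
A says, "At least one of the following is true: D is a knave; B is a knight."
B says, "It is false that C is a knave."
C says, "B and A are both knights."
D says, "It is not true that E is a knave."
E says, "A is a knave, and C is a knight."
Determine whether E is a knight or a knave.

Consistent assignments: {A=knight, B=knight, C=knight, D=knave, E=knave}; {A=knight, B=knave, C=knave, D=knave, E=knave}
In every consistent assignment, E is a knave.

E is a knave.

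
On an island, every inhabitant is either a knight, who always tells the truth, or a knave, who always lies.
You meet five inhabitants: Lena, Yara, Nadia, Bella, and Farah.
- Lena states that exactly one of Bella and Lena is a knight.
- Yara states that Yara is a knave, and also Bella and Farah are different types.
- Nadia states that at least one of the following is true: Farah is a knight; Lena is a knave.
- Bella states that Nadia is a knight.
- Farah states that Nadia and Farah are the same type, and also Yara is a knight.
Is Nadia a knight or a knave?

Nadia is a knave.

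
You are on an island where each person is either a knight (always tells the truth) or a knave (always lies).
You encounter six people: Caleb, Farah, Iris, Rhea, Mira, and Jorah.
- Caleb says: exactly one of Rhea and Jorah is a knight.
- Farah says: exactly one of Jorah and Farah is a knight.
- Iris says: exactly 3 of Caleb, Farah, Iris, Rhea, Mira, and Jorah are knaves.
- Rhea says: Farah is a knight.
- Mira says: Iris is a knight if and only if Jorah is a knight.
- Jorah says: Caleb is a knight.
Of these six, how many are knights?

The unique consistent assignment is Caleb=knave, Farah=knave, Iris=knave, Rhea=knave, Mira=knight, Jorah=knave.
That has 1 knight.

1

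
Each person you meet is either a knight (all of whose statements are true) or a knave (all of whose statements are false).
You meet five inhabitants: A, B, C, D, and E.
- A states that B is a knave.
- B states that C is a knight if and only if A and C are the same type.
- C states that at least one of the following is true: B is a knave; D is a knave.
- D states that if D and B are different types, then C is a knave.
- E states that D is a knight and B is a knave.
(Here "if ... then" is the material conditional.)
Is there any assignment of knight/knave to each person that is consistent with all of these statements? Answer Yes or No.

Checking all 32 assignments, each has at least one speaker whose statement's truth value contradicts their type.

No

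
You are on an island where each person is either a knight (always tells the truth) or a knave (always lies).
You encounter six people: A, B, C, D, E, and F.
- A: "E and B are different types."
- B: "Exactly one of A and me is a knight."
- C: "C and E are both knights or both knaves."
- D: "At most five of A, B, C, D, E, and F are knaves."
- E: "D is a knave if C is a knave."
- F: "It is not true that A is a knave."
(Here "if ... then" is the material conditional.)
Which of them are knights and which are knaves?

Knights: B, C, D, and E. Knaves: A and F.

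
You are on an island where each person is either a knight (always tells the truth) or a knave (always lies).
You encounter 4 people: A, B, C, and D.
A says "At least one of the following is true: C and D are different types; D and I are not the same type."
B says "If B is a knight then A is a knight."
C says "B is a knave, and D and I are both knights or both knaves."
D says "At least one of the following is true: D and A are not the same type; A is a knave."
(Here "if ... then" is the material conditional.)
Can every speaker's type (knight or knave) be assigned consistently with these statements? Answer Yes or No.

No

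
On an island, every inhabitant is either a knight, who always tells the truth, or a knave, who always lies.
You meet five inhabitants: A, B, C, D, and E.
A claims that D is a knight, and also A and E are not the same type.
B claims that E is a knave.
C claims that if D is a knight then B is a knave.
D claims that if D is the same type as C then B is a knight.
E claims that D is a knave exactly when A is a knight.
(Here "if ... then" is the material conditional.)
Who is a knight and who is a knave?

A is a knight, B is a knight, C is a knave, D is a knight, and E is a knave.

Suppose A is a knave. Then A's statement "D is a knight, and also A and E are not the same type" would have to be false. Checking the 16 ways to assign the others, none is consistent with every speaker.
(For instance, with B=knight, C=knave, D=knight, E=knave, E's claim "D is a knave exactly when A is a knight" comes out true where it would need to be false.)
So A must be a knight, making "D is a knight, and also A and E are not the same type" true. Taking A=knight, B=knight, C=knave, D=knight, E=knave, each remaining statement checks out:
  B (knight): "E is a knave" — true. ✓
  C (knave): "if D is a knight then B is a knave" — false. ✓
  D (knight): "if D is the same type as C then B is a knight" — true. ✓
  E (knave): "D is a knave exactly when A is a knight" — false. ✓
This is the unique consistent assignment.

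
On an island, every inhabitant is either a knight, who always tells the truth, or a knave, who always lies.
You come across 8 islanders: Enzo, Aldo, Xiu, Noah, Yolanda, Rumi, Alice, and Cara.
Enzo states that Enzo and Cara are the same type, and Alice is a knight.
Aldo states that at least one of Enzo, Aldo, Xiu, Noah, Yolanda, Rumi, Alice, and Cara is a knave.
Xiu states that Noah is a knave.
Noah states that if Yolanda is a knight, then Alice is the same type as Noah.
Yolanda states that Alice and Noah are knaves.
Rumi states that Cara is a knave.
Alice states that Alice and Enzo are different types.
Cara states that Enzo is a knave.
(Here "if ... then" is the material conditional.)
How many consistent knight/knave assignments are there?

Consistent assignments:
  Enzo=knave, Aldo=knight, Xiu=knave, Noah=knight, Yolanda=knave, Rumi=knave, Alice=knight, Cara=knight
  Enzo=knave, Aldo=knight, Xiu=knave, Noah=knight, Yolanda=knave, Rumi=knave, Alice=knave, Cara=knight

2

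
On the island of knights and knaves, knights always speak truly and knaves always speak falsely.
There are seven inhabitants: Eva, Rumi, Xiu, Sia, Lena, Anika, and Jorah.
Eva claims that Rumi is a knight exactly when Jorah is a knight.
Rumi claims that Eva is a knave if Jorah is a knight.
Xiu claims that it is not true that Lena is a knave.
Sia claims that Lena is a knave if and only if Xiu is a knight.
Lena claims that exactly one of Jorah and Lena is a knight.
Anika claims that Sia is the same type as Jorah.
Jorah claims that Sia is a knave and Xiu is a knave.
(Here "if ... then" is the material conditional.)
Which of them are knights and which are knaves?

Eva is a knave, Rumi is a knight, Xiu is a knight, Sia is a knave, Lena is a knight, Anika is a knight, and Jorah is a knave.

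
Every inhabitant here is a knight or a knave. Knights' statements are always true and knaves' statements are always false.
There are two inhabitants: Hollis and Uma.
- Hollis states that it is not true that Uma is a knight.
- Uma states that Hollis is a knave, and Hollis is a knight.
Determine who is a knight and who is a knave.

Hollis is a knight and Uma is a knave.

Suppose Hollis is a knave. Then Hollis's statement "it is not true that Uma is a knight" would have to be false. Checking the 2 ways to assign the others, none is consistent with every speaker.
(For instance, with Uma=knave, Hollis's claim "it is not true that Uma is a knight" comes out true where it would need to be false.)
So Hollis must be a knight, making "it is not true that Uma is a knight" true. Taking Hollis=knight, Uma=knave, each remaining statement checks out:
  Uma (knave): "Hollis is a knave, and Hollis is a knight" — false. ✓
This is the unique consistent assignment.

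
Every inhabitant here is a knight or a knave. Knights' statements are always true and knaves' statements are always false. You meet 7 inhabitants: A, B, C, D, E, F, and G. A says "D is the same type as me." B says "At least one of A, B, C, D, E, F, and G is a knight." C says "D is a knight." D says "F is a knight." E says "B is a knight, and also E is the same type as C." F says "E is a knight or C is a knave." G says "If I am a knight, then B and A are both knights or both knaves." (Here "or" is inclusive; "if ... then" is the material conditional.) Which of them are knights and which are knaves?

A (knight): "D is the same type as me" — True. ✓
B (knight): "at least one of A, B, C, D, E, F, and G is a knight" — True. ✓
C (knight): "D is a knight" — True. ✓
D is a knight, and the claim "F is a knight" is indeed True.
As a knight, E's statement "B is a knight, and also E is the same type as C" should be True; it is.
F is a knight, so "E is a knight or C is a knave" must be True — and it is.
As a knight, G's statement "if I am a knight, then B and A are both knights or both knaves" should be True; it is.

A is a knight, B is a knight, C is a knight, D is a knight, E is a knight, F is a knight, and G is a knight.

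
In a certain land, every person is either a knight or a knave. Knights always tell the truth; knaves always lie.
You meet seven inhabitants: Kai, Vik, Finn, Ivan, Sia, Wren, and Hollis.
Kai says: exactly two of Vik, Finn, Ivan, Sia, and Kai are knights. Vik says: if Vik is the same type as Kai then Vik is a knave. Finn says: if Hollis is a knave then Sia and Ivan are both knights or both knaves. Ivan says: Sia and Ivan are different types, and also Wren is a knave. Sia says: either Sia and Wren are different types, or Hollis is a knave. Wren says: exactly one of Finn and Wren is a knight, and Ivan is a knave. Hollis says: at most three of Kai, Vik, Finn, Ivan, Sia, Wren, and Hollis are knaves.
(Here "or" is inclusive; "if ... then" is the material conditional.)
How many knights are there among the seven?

4

The unique consistent assignment is Kai=knave, Vik=knight, Finn=knight, Ivan=knight, Sia=knave, Wren=knave, Hollis=knight.
That has 4 knights.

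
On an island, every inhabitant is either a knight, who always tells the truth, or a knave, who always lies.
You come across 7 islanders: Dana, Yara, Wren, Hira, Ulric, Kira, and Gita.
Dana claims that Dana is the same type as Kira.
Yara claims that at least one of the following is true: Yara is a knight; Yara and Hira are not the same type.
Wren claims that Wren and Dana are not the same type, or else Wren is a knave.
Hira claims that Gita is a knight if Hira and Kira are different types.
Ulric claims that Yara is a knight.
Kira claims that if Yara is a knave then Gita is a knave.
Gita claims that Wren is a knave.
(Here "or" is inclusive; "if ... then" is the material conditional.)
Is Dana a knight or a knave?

Dana is a knave.

Consistent assignments: {Dana=knave, Yara=knight, Wren=knight, Hira=knight, Ulric=knight, Kira=knight, Gita=knave}; {Dana=knave, Yara=knight, Wren=knight, Hira=knave, Ulric=knight, Kira=knight, Gita=knave}; {Dana=knave, Yara=knave, Wren=knight, Hira=knave, Ulric=knave, Kira=knight, Gita=knave}
In every consistent assignment, Dana is a knave.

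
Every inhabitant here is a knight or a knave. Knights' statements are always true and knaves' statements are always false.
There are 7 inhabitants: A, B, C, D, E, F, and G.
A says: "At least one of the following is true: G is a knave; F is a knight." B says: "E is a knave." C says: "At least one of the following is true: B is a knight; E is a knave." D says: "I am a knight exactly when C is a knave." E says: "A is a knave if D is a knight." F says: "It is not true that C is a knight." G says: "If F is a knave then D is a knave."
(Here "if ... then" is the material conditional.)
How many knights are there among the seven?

4

The unique consistent assignment is A=knight, B=knave, C=knave, D=knave, E=knight, F=knight, G=knight.
That has 4 knights.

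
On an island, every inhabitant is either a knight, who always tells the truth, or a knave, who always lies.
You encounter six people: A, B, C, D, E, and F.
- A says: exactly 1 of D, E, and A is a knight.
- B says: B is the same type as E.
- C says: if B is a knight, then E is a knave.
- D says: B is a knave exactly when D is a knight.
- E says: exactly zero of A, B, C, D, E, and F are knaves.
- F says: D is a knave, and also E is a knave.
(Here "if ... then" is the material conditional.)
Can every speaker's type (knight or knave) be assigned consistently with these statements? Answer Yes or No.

No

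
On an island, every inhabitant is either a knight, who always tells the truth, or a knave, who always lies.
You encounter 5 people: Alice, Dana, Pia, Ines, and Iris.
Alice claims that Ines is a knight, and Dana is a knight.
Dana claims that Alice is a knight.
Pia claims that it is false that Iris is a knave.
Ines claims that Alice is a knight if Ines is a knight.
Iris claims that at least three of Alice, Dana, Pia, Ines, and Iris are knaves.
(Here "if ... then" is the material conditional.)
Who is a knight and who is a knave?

Knights: Alice, Dana, and Ines. Knaves: Pia and Iris.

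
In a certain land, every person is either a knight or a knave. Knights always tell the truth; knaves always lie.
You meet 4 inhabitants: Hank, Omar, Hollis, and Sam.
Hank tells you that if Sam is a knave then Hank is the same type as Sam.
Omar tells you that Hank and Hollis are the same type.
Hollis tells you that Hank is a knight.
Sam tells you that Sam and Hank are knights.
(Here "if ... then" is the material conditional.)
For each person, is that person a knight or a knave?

Hank is a knight; "if Sam is a knave then Hank is the same type as Sam" is true, as required.
Omar (knight): "Hank and Hollis are the same type" — true. ✓
As a knight, Hollis's statement "Hank is a knight" should be true; it is.
Since Sam is a knight, "Sam and Hank are knights" needs to be true, which holds.

Hank is a knight, Omar is a knight, Hollis is a knight, and Sam is a knight.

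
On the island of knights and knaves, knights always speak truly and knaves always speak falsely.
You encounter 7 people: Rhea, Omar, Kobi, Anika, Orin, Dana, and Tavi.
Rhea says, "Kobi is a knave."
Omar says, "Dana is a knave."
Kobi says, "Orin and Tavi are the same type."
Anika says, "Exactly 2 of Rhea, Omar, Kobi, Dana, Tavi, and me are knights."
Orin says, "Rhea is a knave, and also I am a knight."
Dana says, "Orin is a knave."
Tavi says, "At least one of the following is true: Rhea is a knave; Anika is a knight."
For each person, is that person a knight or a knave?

Rhea is a knave, so "Kobi is a knave" must be False — and it is.
Omar is a knight; "Dana is a knave" is True, as required.
Kobi is a knight, and the claim "Orin and Tavi are the same type" is indeed True.
Anika (knave): "exactly 2 of Rhea, Omar, Kobi, Dana, Tavi, and me are knights" — False. ✓
As a knight, Orin's statement "Rhea is a knave, and also I am a knight" should be True; it is.
Dana is a knave; "Orin is a knave" is False, as required.
Tavi is a knight, and the claim "at least one of the following is true: Rhea is a knave; Anika is a knight" is indeed True.

Rhea is a knave, Omar is a knight, Kobi is a knight, Anika is a knave, Orin is a knight, Dana is a knave, and Tavi is a knight.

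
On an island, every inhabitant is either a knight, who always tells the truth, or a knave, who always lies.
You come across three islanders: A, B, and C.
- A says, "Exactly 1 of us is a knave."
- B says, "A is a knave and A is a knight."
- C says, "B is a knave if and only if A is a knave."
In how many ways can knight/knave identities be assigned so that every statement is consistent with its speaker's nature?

1

Consistent assignments:
  A=knave, B=knave, C=knight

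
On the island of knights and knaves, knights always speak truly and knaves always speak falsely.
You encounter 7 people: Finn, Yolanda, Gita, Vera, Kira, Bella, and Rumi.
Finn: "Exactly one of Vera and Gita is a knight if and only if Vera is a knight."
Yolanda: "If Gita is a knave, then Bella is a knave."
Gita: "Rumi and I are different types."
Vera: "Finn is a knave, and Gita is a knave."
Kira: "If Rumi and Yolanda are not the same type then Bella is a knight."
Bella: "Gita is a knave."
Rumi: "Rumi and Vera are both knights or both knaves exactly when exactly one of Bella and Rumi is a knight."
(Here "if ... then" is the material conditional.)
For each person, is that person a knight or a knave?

Finn is a knave, Yolanda is a knight, Gita is a knight, Vera is a knave, Kira is a knave, Bella is a knave, and Rumi is a knave.

Finn is a knave; "exactly one of Vera and Gita is a knight if and only if Vera is a knight" is False, as required.
As a knight, Yolanda's statement "if Gita is a knave, then Bella is a knave" should be true; it is.
Gita is a knight, and the claim "Rumi and I are different types" is indeed true.
Since Vera is a knave, "Finn is a knave, and Gita is a knave" needs to be False, which holds.
Kira (knave): "if Rumi and Yolanda are not the same type then Bella is a knight" — False. ✓
Bella is a knave, so "Gita is a knave" must be False — and it is.
Rumi (knave): "Rumi and Vera are both knights or both knaves exactly when exactly one of Bella and Rumi is a knight" — False. ✓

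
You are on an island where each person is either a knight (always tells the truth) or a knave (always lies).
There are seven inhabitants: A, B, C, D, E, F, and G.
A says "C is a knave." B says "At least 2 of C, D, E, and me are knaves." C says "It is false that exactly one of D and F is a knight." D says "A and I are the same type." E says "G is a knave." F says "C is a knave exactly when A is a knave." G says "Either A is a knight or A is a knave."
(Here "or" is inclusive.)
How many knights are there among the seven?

4

The unique consistent assignment is A=knight, B=knight, C=knave, D=knight, E=knave, F=knave, G=knight.
That has 4 knights.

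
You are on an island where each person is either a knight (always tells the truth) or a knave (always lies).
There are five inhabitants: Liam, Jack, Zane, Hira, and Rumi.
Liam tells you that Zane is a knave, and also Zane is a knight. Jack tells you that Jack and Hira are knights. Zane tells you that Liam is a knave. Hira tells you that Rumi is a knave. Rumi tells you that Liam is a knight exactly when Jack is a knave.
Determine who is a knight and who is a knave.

Liam is a knave, Jack is a knave, Zane is a knight, Hira is a knight, and Rumi is a knave.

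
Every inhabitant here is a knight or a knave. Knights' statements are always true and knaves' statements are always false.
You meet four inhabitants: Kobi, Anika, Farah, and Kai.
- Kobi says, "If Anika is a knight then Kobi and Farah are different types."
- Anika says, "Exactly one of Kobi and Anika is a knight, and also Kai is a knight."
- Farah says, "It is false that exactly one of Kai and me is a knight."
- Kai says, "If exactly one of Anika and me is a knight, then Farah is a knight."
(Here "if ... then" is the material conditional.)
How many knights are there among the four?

2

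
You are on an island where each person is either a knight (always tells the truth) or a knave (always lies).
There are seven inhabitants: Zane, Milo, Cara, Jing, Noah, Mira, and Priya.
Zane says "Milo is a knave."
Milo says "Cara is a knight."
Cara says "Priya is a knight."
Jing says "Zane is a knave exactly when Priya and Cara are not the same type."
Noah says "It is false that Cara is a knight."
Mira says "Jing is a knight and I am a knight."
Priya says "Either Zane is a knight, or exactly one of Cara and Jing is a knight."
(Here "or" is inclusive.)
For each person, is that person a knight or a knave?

Zane is a knave, Milo is a knight, Cara is a knight, Jing is a knave, Noah is a knave, Mira is a knave, and Priya is a knight.

Zane (knave): "Milo is a knave" — false. ✓
Milo (knight): "Cara is a knight" — true. ✓
Cara (knight): "Priya is a knight" — true. ✓
As a knave, Jing's statement "Zane is a knave exactly when Priya and Cara are not the same type" should be false; it is.
Noah is a knave; "it is false that Cara is a knight" is false, as required.
Mira (knave): "Jing is a knight and I am a knight" — false. ✓
Priya is a knight, so "either Zane is a knight, or exactly one of Cara and Jing is a knight" must be true — and it is.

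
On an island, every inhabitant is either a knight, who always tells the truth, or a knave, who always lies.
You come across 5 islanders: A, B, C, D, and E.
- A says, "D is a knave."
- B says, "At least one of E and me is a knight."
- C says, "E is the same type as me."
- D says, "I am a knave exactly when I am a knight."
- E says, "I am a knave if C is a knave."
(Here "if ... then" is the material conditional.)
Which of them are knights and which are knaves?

A is a knight, B is a knight, C is a knight, D is a knave, and E is a knight.

A is a knight; "D is a knave" is True, as required.
B (knight): "at least one of E and me is a knight" — True. ✓
C is a knight, so "E is the same type as me" must be True — and it is.
D is a knave, and the claim "I am a knave exactly when I am a knight" is indeed False.
E is a knight; "I am a knave if C is a knave" is True, as required.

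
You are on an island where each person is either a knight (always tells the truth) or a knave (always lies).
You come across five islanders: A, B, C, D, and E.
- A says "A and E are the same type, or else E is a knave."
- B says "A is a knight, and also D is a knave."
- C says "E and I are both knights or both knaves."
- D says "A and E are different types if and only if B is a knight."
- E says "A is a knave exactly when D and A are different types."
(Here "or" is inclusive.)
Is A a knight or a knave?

A is a knight.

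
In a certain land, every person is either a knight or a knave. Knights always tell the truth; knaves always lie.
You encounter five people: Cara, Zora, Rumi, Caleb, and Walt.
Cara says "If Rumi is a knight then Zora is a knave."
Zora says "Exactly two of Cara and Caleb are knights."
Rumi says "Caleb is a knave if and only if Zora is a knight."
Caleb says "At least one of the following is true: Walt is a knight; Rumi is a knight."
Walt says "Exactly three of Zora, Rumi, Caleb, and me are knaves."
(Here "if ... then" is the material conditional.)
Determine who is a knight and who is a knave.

As a knight, Cara's statement "if Rumi is a knight then Zora is a knave" should be true; it is.
Zora is a knave, and the claim "exactly two of Cara and Caleb are knights" is indeed False.
As a knave, Rumi's statement "Caleb is a knave if and only if Zora is a knight" should be False; it is.
Caleb is a knave; "at least one of the following is true: Walt is a knight; Rumi is a knight" is False, as required.
Walt is a knave, and the claim "exactly three of Zora, Rumi, Caleb, and me are knaves" is indeed False.

Cara is a knight, Zora is a knave, Rumi is a knave, Caleb is a knave, and Walt is a knave.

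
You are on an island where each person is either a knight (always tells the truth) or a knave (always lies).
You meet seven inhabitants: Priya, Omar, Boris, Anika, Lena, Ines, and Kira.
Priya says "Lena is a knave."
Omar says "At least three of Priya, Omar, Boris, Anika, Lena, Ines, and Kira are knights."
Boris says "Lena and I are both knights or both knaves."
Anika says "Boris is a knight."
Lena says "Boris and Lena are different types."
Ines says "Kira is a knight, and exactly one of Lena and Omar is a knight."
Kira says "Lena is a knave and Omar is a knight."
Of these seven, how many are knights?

1

The unique consistent assignment is Priya=knave, Omar=knave, Boris=knave, Anika=knave, Lena=knight, Ines=knave, Kira=knave.
That has 1 knight.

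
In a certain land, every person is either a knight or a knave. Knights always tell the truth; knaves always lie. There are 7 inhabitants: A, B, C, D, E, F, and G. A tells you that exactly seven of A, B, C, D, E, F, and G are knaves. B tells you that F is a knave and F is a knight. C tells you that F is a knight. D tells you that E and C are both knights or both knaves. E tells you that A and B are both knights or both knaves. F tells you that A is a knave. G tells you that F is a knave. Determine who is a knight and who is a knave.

A (knave): "exactly seven of A, B, C, D, E, F, and G are knaves" — false. ✓
As a knave, B's statement "F is a knave and F is a knight" should be false; it is.
C is a knight, so "F is a knight" must be true — and it is.
Since D is a knight, "E and C are both knights or both knaves" needs to be true, which holds.
E is a knight, so "A and B are both knights or both knaves" must be true — and it is.
As a knight, F's statement "A is a knave" should be true; it is.
G is a knave, so "F is a knave" must be false — and it is.

A is a knave, B is a knave, C is a knight, D is a knight, E is a knight, F is a knight, and G is a knave.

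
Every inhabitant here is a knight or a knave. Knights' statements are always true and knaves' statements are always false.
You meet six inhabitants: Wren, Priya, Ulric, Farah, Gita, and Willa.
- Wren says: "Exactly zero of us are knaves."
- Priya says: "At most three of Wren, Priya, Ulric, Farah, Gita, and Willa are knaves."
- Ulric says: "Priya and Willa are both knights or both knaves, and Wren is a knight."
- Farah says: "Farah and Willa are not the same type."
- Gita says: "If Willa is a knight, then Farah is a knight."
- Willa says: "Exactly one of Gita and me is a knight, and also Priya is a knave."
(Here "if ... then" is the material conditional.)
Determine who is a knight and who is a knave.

As a knave, Wren's statement "exactly zero of us are knaves" should be False; it is.
Priya (knight): "at most three of Wren, Priya, Ulric, Farah, Gita, and Willa are knaves" — True. ✓
As a knave, Ulric's statement "Priya and Willa are both knights or both knaves, and Wren is a knight" should be False; it is.
Farah is a knight; "Farah and Willa are not the same type" is True, as required.
Gita (knight): "if Willa is a knight, then Farah is a knight" — True. ✓
Willa is a knave; "exactly one of Gita and me is a knight, and also Priya is a knave" is False, as required.

Wren is a knave, Priya is a knight, Ulric is a knave, Farah is a knight, Gita is a knight, and Willa is a knave.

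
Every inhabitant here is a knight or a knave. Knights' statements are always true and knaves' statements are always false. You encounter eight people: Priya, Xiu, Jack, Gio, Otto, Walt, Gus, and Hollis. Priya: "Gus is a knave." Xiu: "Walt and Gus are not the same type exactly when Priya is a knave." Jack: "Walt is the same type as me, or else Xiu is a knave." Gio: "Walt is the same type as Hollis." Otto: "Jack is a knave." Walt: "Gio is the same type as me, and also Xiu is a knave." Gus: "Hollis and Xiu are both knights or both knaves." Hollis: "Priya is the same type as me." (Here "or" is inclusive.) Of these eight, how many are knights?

5

The unique consistent assignment is Priya=knight, Xiu=knave, Jack=knight, Gio=knight, Otto=knave, Walt=knight, Gus=knave, Hollis=knight.
That has 5 knights.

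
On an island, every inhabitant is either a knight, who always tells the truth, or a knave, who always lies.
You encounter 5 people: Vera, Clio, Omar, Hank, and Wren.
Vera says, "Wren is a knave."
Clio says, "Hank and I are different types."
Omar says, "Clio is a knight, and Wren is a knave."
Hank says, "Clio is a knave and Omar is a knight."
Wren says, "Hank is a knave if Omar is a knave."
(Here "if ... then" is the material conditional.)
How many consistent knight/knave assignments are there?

Consistent assignments:
  Vera=knave, Clio=knight, Omar=knave, Hank=knave, Wren=knight
  Vera=knave, Clio=knave, Omar=knave, Hank=knave, Wren=knight

2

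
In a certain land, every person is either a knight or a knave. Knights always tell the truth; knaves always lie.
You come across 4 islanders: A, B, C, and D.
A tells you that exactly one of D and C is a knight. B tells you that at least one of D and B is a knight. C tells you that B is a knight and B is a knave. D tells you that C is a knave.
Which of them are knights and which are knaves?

Knights: A, B, and D. Knaves: C.

A (knight): "exactly one of D and C is a knight" — True. ✓
Since B is a knight, "at least one of D and B is a knight" needs to be True, which holds.
C is a knave, so "B is a knight and B is a knave" must be false — and it is.
As a knight, D's statement "C is a knave" should be True; it is.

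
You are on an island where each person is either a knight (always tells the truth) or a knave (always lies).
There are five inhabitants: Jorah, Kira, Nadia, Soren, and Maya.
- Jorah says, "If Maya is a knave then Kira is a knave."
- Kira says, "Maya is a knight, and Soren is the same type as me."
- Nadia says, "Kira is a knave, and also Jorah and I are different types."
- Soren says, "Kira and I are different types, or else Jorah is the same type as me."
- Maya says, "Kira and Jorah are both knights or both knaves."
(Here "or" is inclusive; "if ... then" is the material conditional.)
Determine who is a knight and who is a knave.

Knights: Jorah, Kira, Soren, and Maya. Knaves: Nadia.

Suppose Jorah is a knave. Then Jorah's statement "if Maya is a knave then Kira is a knave" would have to be false. Checking the 16 ways to assign the others, none is consistent with every speaker.
(For instance, with Kira=knight, Nadia=knave, Soren=knight, Maya=knight, Jorah's claim "if Maya is a knave then Kira is a knave" comes out true where it would need to be false.)
So Jorah must be a knight, making "if Maya is a knave then Kira is a knave" true. Taking Jorah=knight, Kira=knight, Nadia=knave, Soren=knight, Maya=knight, each remaining statement checks out:
  Kira (knight): "Maya is a knight, and Soren is the same type as me" — true. ✓
  Nadia (knave): "Kira is a knave, and also Jorah and I are different types" — false. ✓
  Soren (knight): "Kira and I are different types, or else Jorah is the same type as me" — true. ✓
  Maya (knight): "Kira and Jorah are both knights or both knaves" — true. ✓
This is the unique consistent assignment.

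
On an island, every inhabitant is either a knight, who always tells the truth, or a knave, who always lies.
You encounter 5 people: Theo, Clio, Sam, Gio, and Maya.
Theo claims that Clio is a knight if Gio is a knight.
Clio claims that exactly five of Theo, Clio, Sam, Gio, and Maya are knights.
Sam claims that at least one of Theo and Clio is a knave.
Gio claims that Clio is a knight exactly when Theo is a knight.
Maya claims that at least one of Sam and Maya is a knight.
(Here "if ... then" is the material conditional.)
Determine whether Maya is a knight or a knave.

Maya is a knight.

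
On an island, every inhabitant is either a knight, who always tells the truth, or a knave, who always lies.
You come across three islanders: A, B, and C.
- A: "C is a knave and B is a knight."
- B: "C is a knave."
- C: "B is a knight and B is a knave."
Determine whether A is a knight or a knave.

A is a knight.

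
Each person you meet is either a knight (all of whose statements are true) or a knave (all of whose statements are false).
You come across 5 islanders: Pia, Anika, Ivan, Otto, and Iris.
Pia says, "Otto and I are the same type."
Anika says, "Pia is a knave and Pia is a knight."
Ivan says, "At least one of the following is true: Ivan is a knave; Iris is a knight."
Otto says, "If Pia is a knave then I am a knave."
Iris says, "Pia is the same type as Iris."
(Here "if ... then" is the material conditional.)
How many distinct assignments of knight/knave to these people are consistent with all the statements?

1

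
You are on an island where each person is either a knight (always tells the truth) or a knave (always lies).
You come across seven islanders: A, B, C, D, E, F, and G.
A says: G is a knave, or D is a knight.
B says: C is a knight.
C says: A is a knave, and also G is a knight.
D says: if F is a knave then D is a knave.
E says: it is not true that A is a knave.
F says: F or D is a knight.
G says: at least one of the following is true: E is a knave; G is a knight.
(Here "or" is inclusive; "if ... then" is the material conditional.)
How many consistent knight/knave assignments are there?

2

Consistent assignments:
  A=knight, B=knave, C=knave, D=knight, E=knight, F=knight, G=knight
  A=knight, B=knave, C=knave, D=knight, E=knight, F=knight, G=knave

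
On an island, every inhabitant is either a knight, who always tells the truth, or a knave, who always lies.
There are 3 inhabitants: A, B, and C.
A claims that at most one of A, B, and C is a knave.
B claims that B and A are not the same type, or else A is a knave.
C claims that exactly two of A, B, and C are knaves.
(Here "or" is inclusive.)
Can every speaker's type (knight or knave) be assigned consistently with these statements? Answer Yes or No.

No

Checking all 8 assignments, each has at least one speaker whose statement's truth value contradicts their type.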